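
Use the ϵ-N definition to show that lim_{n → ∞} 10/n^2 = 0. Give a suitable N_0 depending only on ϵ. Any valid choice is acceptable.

N_0 = (10/ϵ)^{1/2}

Suppose ϵ > 0. For n ≥ 1, |10/n^2 − 0| = 10/n^2.
10/n^2 < ϵ ⇔ n^2 > 10/ϵ ⇔ n > (10/ϵ)^{1/2}.
Take N_0 = (10/ϵ)^{1/2}. Then n > N_0 implies 10/n^2 < ϵ.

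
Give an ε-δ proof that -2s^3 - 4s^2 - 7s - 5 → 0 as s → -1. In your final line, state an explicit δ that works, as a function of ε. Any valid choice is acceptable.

δ = min(1, ε/17)

Let ε > 0 be given. We want δ > 0 such that 0 < |s + 1| < δ implies |(-2s^3 - 4s^2 - 7s - 5)| < ε.
(-2s^3 - 4s^2 - 7s - 5) = -2s^3 - 4s^2 - 7s - 5 = (s + 1)(-2s^2 - 2s - 5).
So |(-2s^3 - 4s^2 - 7s - 5)| = |s + 1|·|-2s^2 - 2s - 5|.
Assume first that |s + 1| < 1, so |s| < 2. Then |-2s^2 - 2s - 5| ≤ 2·2^2 + 2·2 + 5 = 17.
Hence |(-2s^3 - 4s^2 - 7s - 5)| ≤ 17|s + 1| < ε provided |s + 1| < ε/17.
Take δ = min(1, ε/17). Then 0 < |s + 1| < δ gives both |s + 1| < 1 and |s + 1| < ε/17, so |(-2s^3 - 4s^2 - 7s - 5)| < ε.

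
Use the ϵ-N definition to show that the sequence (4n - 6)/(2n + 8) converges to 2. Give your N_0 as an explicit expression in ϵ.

N_0 = 11/ϵ

Let ϵ > 0. For n ≥ 1, |(4n - 6)/(2n + 8) − 2| = |-44|/(2(2n + 8)) = 44/(2(2n + 8)).
Since 2n + 8 ≥ 2n for n ≥ 1, this is ≤ 44/(2·2n) = 11/n.
So |(4n - 6)/(2n + 8) − 2| < ϵ whenever n > 11/ϵ.
Take N_0 = 11/ϵ. If n > N_0 then |(4n - 6)/(2n + 8) − 2| ≤ 11/n < ϵ.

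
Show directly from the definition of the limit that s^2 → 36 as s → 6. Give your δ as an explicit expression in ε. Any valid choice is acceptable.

δ = min(2, ε/14)

Suppose ε > 0. We seek δ > 0 with 0 < |s − 6| < δ ⇒ |s^2 − 36| < ε.
Factor: s^2 − 36 = (s − 6)(s + 6), so |s^2 − 36| = |s − 6|·|s + 6|.
Restrict δ ≤ 2. Then |s − 6| < 2 gives |s| < 8, so by the triangle inequality |s + 6| ≤ 8 + 6 = 14.
Hence |s^2 − 36| ≤ 14|s − 6|, which is < ε once |s − 6| < ε/14.
Take δ = min(2, ε/14). If 0 < |s − 6| < δ then both bounds hold and |s^2 − 36| ≤ 14|s − 6| < 14·(ε/14) = ε.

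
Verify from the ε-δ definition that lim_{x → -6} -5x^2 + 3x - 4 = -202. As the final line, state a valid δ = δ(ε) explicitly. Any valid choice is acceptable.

δ = min(2, ε/73)

Let ε > 0 be given. We want δ > 0 such that 0 < |x + 6| < δ implies |(-5x^2 + 3x - 4) + 202| < ε.
(-5x^2 + 3x - 4) + 202 = -5x^2 + 3x + 198 = (x + 6)(-5x + 33).
So |(-5x^2 + 3x - 4) + 202| = |x + 6|·|-5x + 33|.
Assume first that |x + 6| < 2, so |x| < 8. Then |-5x + 33| ≤ 5·8 + 33 = 73.
Hence |(-5x^2 + 3x - 4) + 202| ≤ 73|x + 6| < ε provided |x + 6| < ε/73.
Take δ = min(2, ε/73). Then 0 < |x + 6| < δ gives both |x + 6| < 2 and |x + 6| < ε/73, so |(-5x^2 + 3x - 4) + 202| < ε.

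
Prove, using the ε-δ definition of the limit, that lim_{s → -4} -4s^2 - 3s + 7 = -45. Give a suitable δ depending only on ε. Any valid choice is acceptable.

δ = min(2, ε/37)

Suppose ε > 0. We want δ > 0 such that 0 < |s + 4| < δ implies |(-4s^2 - 3s + 7) + 45| < ε.
(-4s^2 - 3s + 7) + 45 = -4s^2 - 3s + 52 = (s + 4)(-4s + 13).
So |(-4s^2 - 3s + 7) + 45| = |s + 4|·|-4s + 13|.
Assume first that |s + 4| < 2, so |s| < 6. Then |-4s + 13| ≤ 4·6 + 13 = 37.
Hence |(-4s^2 - 3s + 7) + 45| ≤ 37|s + 4| < ε provided |s + 4| < ε/37.
Choosing δ = min(2, ε/37) ensures both conditions, hence |(-4s^2 - 3s + 7) + 45| < ε.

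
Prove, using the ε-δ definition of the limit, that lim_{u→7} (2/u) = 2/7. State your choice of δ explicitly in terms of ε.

Fix ε > 0. We seek δ > 0 such that 0 < |u − 7| < δ implies |2/u − (2/7)| < ε.
|2/u − (2/7)| = 2·|7 − u|/(7·|u|) = 2|u − 7|/(7|u|).
Restrict δ ≤ 7/2. Then |u − 7| < 7/2 gives |u| > 7/2, so 7|u| > 49/2.
Then |2/u − (2/7)| < 2|u − 7|/(49/2), which is < ε when |u − 7| < (49/4)ε.
Take δ = min(7/2, (49/4)ε). Then 0 < |u − 7| < δ gives both |u − 7| < 7/2 and |u − 7| < (49/4)ε, so |2/u − (2/7)| < ε.

δ = min(7/2, (49/4)ε)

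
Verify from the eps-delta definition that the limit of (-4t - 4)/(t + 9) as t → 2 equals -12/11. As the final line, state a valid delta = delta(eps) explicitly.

Fix eps > 0. We want delta > 0 with 0 < |t − 2| < delta ⇒ |(-4t - 4)/(t + 9) + 12/11| < eps.
Combining over a common denominator, (-4t - 4)/(t + 9) + 12/11 = [(-4t - 4)·11 − (-12)·(t + 9)] / [11·(t + 9)] = -32(t − 2) / (11(t + 9)).
So |(-4t - 4)/(t + 9) + 12/11| = 32|t − 2| / (11·|t + 9|).
Restrict delta ≤ 11/2. Then |t − 2| < 11/2 gives |t + 9| = |(t − 2) + 11| ≥ 11 − 11/2 = 11/2.
Hence |(-4t - 4)/(t + 9) + 12/11| < 32|t − 2|/(11·(11/2)) = (64/121)|t − 2|, which is < eps once |t − 2| < (121/64)eps.
Take delta = min(11/2, (121/64)eps). Then 0 < |t − 2| < delta forces both bounds, so |(-4t - 4)/(t + 9) + 12/11| < eps.

delta = min(11/2, (121/64)eps)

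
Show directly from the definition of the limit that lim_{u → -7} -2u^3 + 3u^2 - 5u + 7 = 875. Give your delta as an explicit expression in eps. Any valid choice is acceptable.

delta = min(2, eps/439)

Suppose eps > 0. We want delta > 0 such that 0 < |u + 7| < delta implies |(-2u^3 + 3u^2 - 5u + 7) − 875| < eps.
(-2u^3 + 3u^2 - 5u + 7) − 875 = -2u^3 + 3u^2 - 5u - 868 = (u + 7)(-2u^2 + 17u - 124).
So |(-2u^3 + 3u^2 - 5u + 7) − 875| = |u + 7|·|-2u^2 + 17u - 124|.
Require delta ≤ 2. Then |u + 7| < 2 gives |u| < 9, and by the triangle inequality |-2u^2 + 17u - 124| ≤ 2·9^2 + 17·9 + 124 = 439.
Hence |(-2u^3 + 3u^2 - 5u + 7) − 875| ≤ 439|u + 7| < eps provided |u + 7| < eps/439.
Take delta = min(2, eps/439). Then 0 < |u + 7| < delta gives both |u + 7| < 2 and |u + 7| < eps/439, so |(-2u^3 + 3u^2 - 5u + 7) − 875| < eps.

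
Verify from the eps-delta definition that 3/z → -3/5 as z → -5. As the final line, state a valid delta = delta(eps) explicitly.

delta = min(5/2, (25/6)eps)

Let eps > 0. We seek delta > 0 such that 0 < |z + 5| < delta implies |3/z + 3/5| < eps.
|3/z + 3/5| = 3·|-5 − z|/(5·|z|) = 3|z + 5|/(5|z|).
Restrict delta ≤ 5/2. Then |z + 5| < 5/2 gives |z| > 5/2, so 5|z| > 25/2.
Then |3/z + 3/5| < 3|z + 5|/(25/2), which is < eps when |z + 5| < (25/6)eps.
Take delta = min(5/2, (25/6)eps). Then 0 < |z + 5| < delta gives both |z + 5| < 5/2 and |z + 5| < (25/6)eps, so |3/z + 3/5| < eps.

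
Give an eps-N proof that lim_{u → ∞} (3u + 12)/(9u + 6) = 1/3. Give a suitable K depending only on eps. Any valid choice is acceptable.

Let eps > 0 be given. We seek K > 0 such that u > K implies |(3u + 12)/(9u + 6) − (1/3)| < eps.
(3u + 12)/(9u + 6) − (1/3) = (9(3u + 12) − 3(9u + 6)) / (9(9u + 6)) = 90/(9(9u + 6)).
For u > 0 we have 9u + 6 > 9u, so |(3u + 12)/(9u + 6) − (1/3)| = 90/(9(9u + 6)) < 90/(9·9u) = (10/9)/u.
Thus |(3u + 12)/(9u + 6) − (1/3)| < eps whenever u > (10/9)/eps.
Take K = (10/9)/eps. If u > K then |(3u + 12)/(9u + 6) − (1/3)| < (10/9)/u < eps.

K = (10/9)/eps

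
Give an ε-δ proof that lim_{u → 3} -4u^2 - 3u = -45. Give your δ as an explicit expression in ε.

Let ε > 0. We want δ > 0 such that 0 < |u − 3| < δ implies |(-4u^2 - 3u) + 45| < ε.
(-4u^2 - 3u) + 45 = -4u^2 - 3u + 45 = (u − 3)(-4u - 15).
So |(-4u^2 - 3u) + 45| = |u − 3|·|-4u - 15|.
Require δ ≤ 2. Then |u − 3| < 2 gives |u| < 5, and by the triangle inequality |-4u - 15| ≤ 4·5 + 15 = 35.
Hence |(-4u^2 - 3u) + 45| ≤ 35|u − 3| < ε provided |u − 3| < ε/35.
Take δ = min(2, ε/35). Then 0 < |u − 3| < δ gives both |u − 3| < 2 and |u − 3| < ε/35, so |(-4u^2 - 3u) + 45| < ε.

δ = min(2, ε/35)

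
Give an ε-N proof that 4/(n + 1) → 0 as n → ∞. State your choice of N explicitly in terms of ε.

N = 4/ε

Fix ε > 0. For n ≥ 1, |4/(n + 1) − 0| = 4/(n + 1) ≤ 4/n.
We need 4/n < ε, i.e. n > 4/ε.
Take N = 4/ε. If n > N then |4/(n + 1)| ≤ 4/n < ε.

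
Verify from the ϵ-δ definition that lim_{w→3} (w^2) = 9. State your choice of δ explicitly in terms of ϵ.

δ = min(2, ϵ/8)

Let ϵ > 0. We seek δ > 0 with 0 < |w − 3| < δ ⇒ |w^2 − 9| < ϵ.
Factor: w^2 − 9 = (w − 3)(w + 3), so |w^2 − 9| = |w − 3|·|w + 3|.
Impose δ ≤ 2 so that |w| < 5; then |w + 3| ≤ 8.
Hence |w^2 − 9| ≤ 8|w − 3|, which is < ϵ once |w − 3| < ϵ/8.
Take δ = min(2, ϵ/8). If 0 < |w − 3| < δ then both bounds hold and |w^2 − 9| ≤ 8|w − 3| < 8·(ϵ/8) = ϵ.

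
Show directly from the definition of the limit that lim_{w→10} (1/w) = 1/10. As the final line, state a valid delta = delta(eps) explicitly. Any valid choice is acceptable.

Fix eps > 0. We seek delta > 0 such that 0 < |w − 10| < delta implies |1/w − (1/10)| < eps.
|1/w − (1/10)| = |10 − w|/(10·|w|) = |w − 10|/(10|w|).
Require delta ≤ 5 so that |w| > 10 − 5 = 5, hence 10|w| > 50.
Then |1/w − (1/10)| < |w − 10|/50, which is < eps when |w − 10| < 50eps.
Take delta = min(5, 50eps). Then 0 < |w − 10| < delta gives both |w − 10| < 5 and |w − 10| < 50eps, so |1/w − (1/10)| < eps.

delta = min(5, 50eps)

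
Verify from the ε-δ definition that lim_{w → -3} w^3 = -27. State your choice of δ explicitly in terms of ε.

δ = min(2, ε/49)

Let ε > 0. We seek δ > 0 with 0 < |w + 3| < δ ⇒ |w^3 + 27| < ε.
Factor: w^3 + 27 = (w + 3)(w^2 - 3w + 9), so |w^3 + 27| = |w + 3|·|w^2 - 3w + 9|.
Impose δ ≤ 2 so that |w| < 5; then |w^2 - 3w + 9| ≤ 49.
Hence |w^3 + 27| ≤ 49|w + 3|, which is < ε once |w + 3| < ε/49.
Take δ = min(2, ε/49). If 0 < |w + 3| < δ then both bounds hold and |w^3 + 27| ≤ 49|w + 3| < 49·(ε/49) = ε.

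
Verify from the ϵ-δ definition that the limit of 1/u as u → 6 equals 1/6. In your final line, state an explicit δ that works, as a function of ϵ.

δ = min(3, 18ϵ)

Let ϵ > 0. We seek δ > 0 such that 0 < |u − 6| < δ implies |1/u − (1/6)| < ϵ.
|1/u − (1/6)| = |6 − u|/(6·|u|) = |u − 6|/(6|u|).
Restrict δ ≤ 3. Then |u − 6| < 3 gives |u| > 3, so 6|u| > 18.
Then |1/u − (1/6)| < |u − 6|/18, which is < ϵ when |u − 6| < 18ϵ.
Take δ = min(3, 18ϵ). Then 0 < |u − 6| < δ gives both |u − 6| < 3 and |u − 6| < 18ϵ, so |1/u − (1/6)| < ϵ.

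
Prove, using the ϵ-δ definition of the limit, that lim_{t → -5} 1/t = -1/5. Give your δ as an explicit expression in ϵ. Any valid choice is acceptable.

Suppose ϵ > 0. We seek δ > 0 such that 0 < |t + 5| < δ implies |1/t + 1/5| < ϵ.
|1/t + 1/5| = |-5 − t|/(5·|t|) = |t + 5|/(5|t|).
Require δ ≤ 5/2 so that |t| > 5 − 5/2 = 5/2, hence 5|t| > 25/2.
Then |1/t + 1/5| < |t + 5|/(25/2), which is < ϵ when |t + 5| < (25/2)ϵ.
Take δ = min(5/2, (25/2)ϵ). Then 0 < |t + 5| < δ gives both |t + 5| < 5/2 and |t + 5| < (25/2)ϵ, so |1/t + 1/5| < ϵ.

δ = min(5/2, (25/2)ϵ)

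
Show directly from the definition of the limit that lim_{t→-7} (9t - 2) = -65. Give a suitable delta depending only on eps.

Let eps > 0. We need delta > 0 so that 0 < |t + 7| < delta implies |(9t - 2) + 65| < eps.
|(9t - 2) + 65| = |9t + 63| = 9|t + 7|.
Thus it suffices that |t + 7| < eps/9.
Choosing delta = eps/9 gives |(9t - 2) + 65| = 9|t + 7| < eps whenever |t + 7| < delta.

delta = eps/9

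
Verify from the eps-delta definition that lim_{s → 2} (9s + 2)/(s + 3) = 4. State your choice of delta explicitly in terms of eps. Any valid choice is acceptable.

delta = min(5/2, (1/2)eps)

Let eps > 0. We want delta > 0 with 0 < |s − 2| < delta ⇒ |(9s + 2)/(s + 3) − 4| < eps.
Combining over a common denominator, (9s + 2)/(s + 3) − 4 = [(9s + 2)·5 − 20·(s + 3)] / [5·(s + 3)] = 25(s − 2) / (5(s + 3)).
So |(9s + 2)/(s + 3) − 4| = 25|s − 2| / (5·|s + 3|).
Restrict delta ≤ 5/2. Then |s − 2| < 5/2 gives |s + 3| = |(s − 2) + 5| ≥ 5 − 5/2 = 5/2.
Hence |(9s + 2)/(s + 3) − 4| < 25|s − 2|/(5·(5/2)) = 2|s − 2|, which is < eps once |s − 2| < (1/2)eps.
Take delta = min(5/2, (1/2)eps). Then 0 < |s − 2| < delta forces both bounds, so |(9s + 2)/(s + 3) − 4| < eps.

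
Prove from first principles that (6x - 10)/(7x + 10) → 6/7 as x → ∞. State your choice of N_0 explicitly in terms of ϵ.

Let ϵ > 0. We seek N_0 > 0 such that x > N_0 implies |(6x - 10)/(7x + 10) − (6/7)| < ϵ.
(6x - 10)/(7x + 10) − (6/7) = (7(6x - 10) − 6(7x + 10)) / (7(7x + 10)) = -130/(7(7x + 10)).
For x > 0 we have 7x + 10 > 7x, so |(6x - 10)/(7x + 10) − (6/7)| = 130/(7(7x + 10)) < 130/(7·7x) = (130/49)/x.
Thus |(6x - 10)/(7x + 10) − (6/7)| < ϵ whenever x > (130/49)/ϵ.
Take N_0 = (130/49)/ϵ. If x > N_0 then |(6x - 10)/(7x + 10) − (6/7)| < (130/49)/x < ϵ.

N_0 = (130/49)/ϵ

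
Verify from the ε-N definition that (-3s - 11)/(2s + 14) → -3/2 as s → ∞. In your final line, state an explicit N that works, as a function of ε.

Fix ε > 0. We seek N > 0 such that s > N implies |(-3s - 11)/(2s + 14) + 3/2| < ε.
(-3s - 11)/(2s + 14) + 3/2 = (2(-3s - 11) − (-3)(2s + 14)) / (2(2s + 14)) = 20/(2(2s + 14)).
For s > 0 we have 2s + 14 > 2s, so |(-3s - 11)/(2s + 14) + 3/2| = 20/(2(2s + 14)) < 20/(2·2s) = 5/s.
Thus |(-3s - 11)/(2s + 14) + 3/2| < ε whenever s > 5/ε.
Take N = 5/ε. If s > N then |(-3s - 11)/(2s + 14) + 3/2| < 5/s < ε.

N = 5/ε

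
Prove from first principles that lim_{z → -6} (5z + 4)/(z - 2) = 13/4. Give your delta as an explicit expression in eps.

Suppose eps > 0. We want delta > 0 with 0 < |z + 6| < delta ⇒ |(5z + 4)/(z - 2) − (13/4)| < eps.
Combining over a common denominator, (5z + 4)/(z - 2) − (13/4) = [(5z + 4)·(-8) − (-26)·(z - 2)] / [(-8)·(z - 2)] = -14(z + 6) / ((-8)(z - 2)).
So |(5z + 4)/(z - 2) − (13/4)| = 14|z + 6| / (8·|z − 2|).
Require delta ≤ 4, so |z − 2| ≥ |-8| − |z + 6| > 8 − 4 = 4.
Hence |(5z + 4)/(z - 2) − (13/4)| < 14|z + 6|/(8·4) = (7/16)|z + 6|, which is < eps once |z + 6| < (16/7)eps.
Take delta = min(4, (16/7)eps). Then 0 < |z + 6| < delta forces both bounds, so |(5z + 4)/(z - 2) − (13/4)| < eps.

delta = min(4, (16/7)eps)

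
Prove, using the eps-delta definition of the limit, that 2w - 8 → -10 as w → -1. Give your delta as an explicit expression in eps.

Suppose eps > 0. We need delta > 0 so that 0 < |w + 1| < delta implies |(2w - 8) + 10| < eps.
Since (2w - 8) + 10 = 2(w + 1), we have |(2w - 8) + 10| = 2|w + 1|.
So 2|w + 1| < eps exactly when |w + 1| < eps/2.
Choosing delta = eps/2 gives |(2w - 8) + 10| = 2|w + 1| < eps whenever |w + 1| < delta.

delta = eps/2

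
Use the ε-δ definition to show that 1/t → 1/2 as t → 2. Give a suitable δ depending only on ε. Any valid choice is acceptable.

Let ε > 0 be given. We seek δ > 0 such that 0 < |t − 2| < δ implies |1/t − (1/2)| < ε.
|1/t − (1/2)| = |2 − t|/(2·|t|) = |t − 2|/(2|t|).
Require δ ≤ 1 so that |t| > 2 − 1 = 1, hence 2|t| > 2.
Then |1/t − (1/2)| < |t − 2|/2, which is < ε when |t − 2| < 2ε.
Take δ = min(1, 2ε). Then 0 < |t − 2| < δ gives both |t − 2| < 1 and |t − 2| < 2ε, so |1/t − (1/2)| < ε.

δ = min(1, 2ε)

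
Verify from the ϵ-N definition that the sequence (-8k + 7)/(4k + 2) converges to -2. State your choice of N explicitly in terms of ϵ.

N = (11/4)/ϵ

Let ϵ > 0. For k ≥ 1, |(-8k + 7)/(4k + 2) + 2| = |44|/(4(4k + 2)) = 44/(4(4k + 2)).
Since 4k + 2 ≥ 4k for k ≥ 1, this is ≤ 44/(4·4k) = (11/4)/k.
So |(-8k + 7)/(4k + 2) + 2| < ϵ whenever k > (11/4)/ϵ.
Take N = (11/4)/ϵ. If k > N then |(-8k + 7)/(4k + 2) + 2| ≤ (11/4)/k < ϵ.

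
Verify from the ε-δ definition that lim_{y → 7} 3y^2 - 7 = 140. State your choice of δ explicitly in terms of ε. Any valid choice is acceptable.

δ = min(2, ε/48)

Suppose ε > 0. We want δ > 0 such that 0 < |y − 7| < δ implies |(3y^2 - 7) − 140| < ε.
(3y^2 - 7) − 140 = 3y^2 - 147 = (y − 7)(3y + 21).
So |(3y^2 - 7) − 140| = |y − 7|·|3y + 21|.
Require δ ≤ 2. Then |y − 7| < 2 gives |y| < 9, and by the triangle inequality |3y + 21| ≤ 3·9 + 21 = 48.
Hence |(3y^2 - 7) − 140| ≤ 48|y − 7| < ε provided |y − 7| < ε/48.
Choosing δ = min(2, ε/48) ensures both conditions, hence |(3y^2 - 7) − 140| < ε.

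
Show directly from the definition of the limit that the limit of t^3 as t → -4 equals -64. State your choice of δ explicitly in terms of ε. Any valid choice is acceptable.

δ = min(2, ε/76)

Let ε > 0. We seek δ > 0 with 0 < |t + 4| < δ ⇒ |t^3 + 64| < ε.
Factor: t^3 + 64 = (t + 4)(t^2 - 4t + 16), so |t^3 + 64| = |t + 4|·|t^2 - 4t + 16|.
Impose δ ≤ 2 so that |t| < 6; then |t^2 - 4t + 16| ≤ 76.
Hence |t^3 + 64| ≤ 76|t + 4|, which is < ε once |t + 4| < ε/76.
Take δ = min(2, ε/76). If 0 < |t + 4| < δ then both bounds hold and |t^3 + 64| ≤ 76|t + 4| < 76·(ε/76) = ε.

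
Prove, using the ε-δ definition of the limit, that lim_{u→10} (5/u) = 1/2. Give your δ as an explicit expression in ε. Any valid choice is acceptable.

δ = min(5, 10ε)

Let ε > 0. We seek δ > 0 such that 0 < |u − 10| < δ implies |5/u − (1/2)| < ε.
|5/u − (1/2)| = 5·|10 − u|/(10·|u|) = 5|u − 10|/(10|u|).
Restrict δ ≤ 5. Then |u − 10| < 5 gives |u| > 5, so 10|u| > 50.
Then |5/u − (1/2)| < 5|u − 10|/50, which is < ε when |u − 10| < 10ε.
Take δ = min(5, 10ε). Then 0 < |u − 10| < δ gives both |u − 10| < 5 and |u − 10| < 10ε, so |5/u − (1/2)| < ε.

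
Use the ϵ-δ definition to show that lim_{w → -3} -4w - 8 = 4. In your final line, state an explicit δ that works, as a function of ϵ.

Let ϵ > 0. We need δ > 0 so that 0 < |w + 3| < δ implies |(-4w - 8) − 4| < ϵ.
|(-4w - 8) − 4| = |-4w - 12| = 4|w + 3|.
So 4|w + 3| < ϵ exactly when |w + 3| < ϵ/4.
Take δ = ϵ/4. If 0 < |w + 3| < δ then |(-4w - 8) − 4| = 4|w + 3| < 4·(ϵ/4) = ϵ.

δ = ϵ/4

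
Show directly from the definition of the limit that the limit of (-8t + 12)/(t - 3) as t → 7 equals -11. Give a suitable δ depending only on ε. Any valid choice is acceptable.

Let ε > 0 be given. We want δ > 0 with 0 < |t − 7| < δ ⇒ |(-8t + 12)/(t - 3) + 11| < ε.
Combining over a common denominator, (-8t + 12)/(t - 3) + 11 = [(-8t + 12)·4 − (-44)·(t - 3)] / [4·(t - 3)] = 12(t − 7) / (4(t - 3)).
So |(-8t + 12)/(t - 3) + 11| = 12|t − 7| / (4·|t − 3|).
Restrict δ ≤ 2. Then |t − 7| < 2 gives |t − 3| = |(t − 7) + 4| ≥ 4 − 2 = 2.
Hence |(-8t + 12)/(t - 3) + 11| < 12|t − 7|/(4·2) = (3/2)|t − 7|, which is < ε once |t − 7| < (2/3)ε.
Take δ = min(2, (2/3)ε). Then 0 < |t − 7| < δ forces both bounds, so |(-8t + 12)/(t - 3) + 11| < ε.

δ = min(2, (2/3)ε)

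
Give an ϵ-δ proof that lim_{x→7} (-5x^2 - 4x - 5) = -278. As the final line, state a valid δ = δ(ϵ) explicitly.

δ = min(1, ϵ/79)

Let ϵ > 0. We want δ > 0 such that 0 < |x − 7| < δ implies |(-5x^2 - 4x - 5) + 278| < ϵ.
(-5x^2 - 4x - 5) + 278 = -5x^2 - 4x + 273 = (x − 7)(-5x - 39).
So |(-5x^2 - 4x - 5) + 278| = |x − 7|·|-5x - 39|.
Require δ ≤ 1. Then |x − 7| < 1 gives |x| < 8, and by the triangle inequality |-5x - 39| ≤ 5·8 + 39 = 79.
Hence |(-5x^2 - 4x - 5) + 278| ≤ 79|x − 7| < ϵ provided |x − 7| < ϵ/79.
Take δ = min(1, ϵ/79). Then 0 < |x − 7| < δ gives both |x − 7| < 1 and |x − 7| < ϵ/79, so |(-5x^2 - 4x - 5) + 278| < ϵ.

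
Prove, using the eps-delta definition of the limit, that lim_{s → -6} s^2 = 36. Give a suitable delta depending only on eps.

Suppose eps > 0. We seek delta > 0 with 0 < |s + 6| < delta ⇒ |s^2 − 36| < eps.
Factor: s^2 − 36 = (s + 6)(s - 6), so |s^2 − 36| = |s + 6|·|s - 6|.
Restrict delta ≤ 1. Then |s + 6| < 1 gives |s| < 7, so by the triangle inequality |s - 6| ≤ 7 + 6 = 13.
Hence |s^2 − 36| ≤ 13|s + 6|, which is < eps once |s + 6| < eps/13.
Take delta = min(1, eps/13). If 0 < |s + 6| < delta then both bounds hold and |s^2 − 36| ≤ 13|s + 6| < 13·(eps/13) = eps.

delta = min(1, eps/13)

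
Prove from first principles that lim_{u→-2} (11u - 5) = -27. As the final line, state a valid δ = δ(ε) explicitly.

δ = ε/11

Fix ε > 0. We need δ > 0 so that 0 < |u + 2| < δ implies |(11u - 5) + 27| < ε.
Since (11u - 5) + 27 = 11(u + 2), we have |(11u - 5) + 27| = 11|u + 2|.
Thus it suffices that |u + 2| < ε/11.
Take δ = ε/11. If 0 < |u + 2| < δ then |(11u - 5) + 27| = 11|u + 2| < 11·(ε/11) = ε.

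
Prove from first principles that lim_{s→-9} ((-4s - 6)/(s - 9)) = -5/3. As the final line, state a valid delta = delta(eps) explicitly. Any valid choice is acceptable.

delta = min(9, (27/7)eps)

Suppose eps > 0. We want delta > 0 with 0 < |s + 9| < delta ⇒ |(-4s - 6)/(s - 9) + 5/3| < eps.
Combining over a common denominator, (-4s - 6)/(s - 9) + 5/3 = [(-4s - 6)·(-18) − 30·(s - 9)] / [(-18)·(s - 9)] = 42(s + 9) / ((-18)(s - 9)).
So |(-4s - 6)/(s - 9) + 5/3| = 42|s + 9| / (18·|s − 9|).
Require delta ≤ 9, so |s − 9| ≥ |-18| − |s + 9| > 18 − 9 = 9.
Hence |(-4s - 6)/(s - 9) + 5/3| < 42|s + 9|/(18·9) = (7/27)|s + 9|, which is < eps once |s + 9| < (27/7)eps.
Take delta = min(9, (27/7)eps). Then 0 < |s + 9| < delta forces both bounds, so |(-4s - 6)/(s - 9) + 5/3| < eps.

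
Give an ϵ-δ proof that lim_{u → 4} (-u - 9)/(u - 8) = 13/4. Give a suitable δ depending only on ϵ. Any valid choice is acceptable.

Suppose ϵ > 0. We want δ > 0 with 0 < |u − 4| < δ ⇒ |(-u - 9)/(u - 8) − (13/4)| < ϵ.
Combining over a common denominator, (-u - 9)/(u - 8) − (13/4) = [(-u - 9)·(-4) − (-13)·(u - 8)] / [(-4)·(u - 8)] = 17(u − 4) / ((-4)(u - 8)).
So |(-u - 9)/(u - 8) − (13/4)| = 17|u − 4| / (4·|u − 8|).
Require δ ≤ 2, so |u − 8| ≥ |-4| − |u − 4| > 4 − 2 = 2.
Hence |(-u - 9)/(u - 8) − (13/4)| < 17|u − 4|/(4·2) = (17/8)|u − 4|, which is < ϵ once |u − 4| < (8/17)ϵ.
Take δ = min(2, (8/17)ϵ). Then 0 < |u − 4| < δ forces both bounds, so |(-u - 9)/(u - 8) − (13/4)| < ϵ.

δ = min(2, (8/17)ϵ)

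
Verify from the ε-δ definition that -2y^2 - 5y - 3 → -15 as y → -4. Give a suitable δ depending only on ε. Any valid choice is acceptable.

δ = min(2, ε/15)

Fix ε > 0. We want δ > 0 such that 0 < |y + 4| < δ implies |(-2y^2 - 5y - 3) + 15| < ε.
(-2y^2 - 5y - 3) + 15 = -2y^2 - 5y + 12 = (y + 4)(-2y + 3).
So |(-2y^2 - 5y - 3) + 15| = |y + 4|·|-2y + 3|.
Assume first that |y + 4| < 2, so |y| < 6. Then |-2y + 3| ≤ 2·6 + 3 = 15.
Hence |(-2y^2 - 5y - 3) + 15| ≤ 15|y + 4| < ε provided |y + 4| < ε/15.
Take δ = min(2, ε/15). Then 0 < |y + 4| < δ gives both |y + 4| < 2 and |y + 4| < ε/15, so |(-2y^2 - 5y - 3) + 15| < ε.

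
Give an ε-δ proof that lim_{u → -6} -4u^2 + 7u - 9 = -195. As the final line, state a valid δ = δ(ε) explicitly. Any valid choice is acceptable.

δ = min(1, ε/59)

Suppose ε > 0. We want δ > 0 such that 0 < |u + 6| < δ implies |(-4u^2 + 7u - 9) + 195| < ε.
(-4u^2 + 7u - 9) + 195 = -4u^2 + 7u + 186 = (u + 6)(-4u + 31).
So |(-4u^2 + 7u - 9) + 195| = |u + 6|·|-4u + 31|.
Assume first that |u + 6| < 1, so |u| < 7. Then |-4u + 31| ≤ 4·7 + 31 = 59.
Hence |(-4u^2 + 7u - 9) + 195| ≤ 59|u + 6| < ε provided |u + 6| < ε/59.
Take δ = min(1, ε/59). Then 0 < |u + 6| < δ gives both |u + 6| < 1 and |u + 6| < ε/59, so |(-4u^2 + 7u - 9) + 195| < ε.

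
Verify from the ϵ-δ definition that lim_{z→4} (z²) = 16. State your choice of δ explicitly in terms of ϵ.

Let ϵ > 0. We seek δ > 0 with 0 < |z − 4| < δ ⇒ |z² − 16| < ϵ.
Factor: z² − 16 = (z − 4)(z + 4), so |z² − 16| = |z − 4|·|z + 4|.
Restrict δ ≤ 1. Then |z − 4| < 1 gives |z| < 5, so by the triangle inequality |z + 4| ≤ 5 + 4 = 9.
Hence |z² − 16| ≤ 9|z − 4|, which is < ϵ once |z − 4| < ϵ/9.
Take δ = min(1, ϵ/9). If 0 < |z − 4| < δ then both bounds hold and |z² − 16| ≤ 9|z − 4| < 9·(ϵ/9) = ϵ.

δ = min(1, ϵ/9)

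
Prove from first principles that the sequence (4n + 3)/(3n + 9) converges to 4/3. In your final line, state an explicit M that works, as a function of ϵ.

M = 3/ϵ

Fix ϵ > 0. For n ≥ 1, |(4n + 3)/(3n + 9) − (4/3)| = |-27|/(3(3n + 9)) = 27/(3(3n + 9)).
Since 3n + 9 ≥ 3n for n ≥ 1, this is ≤ 27/(3·3n) = 3/n.
So |(4n + 3)/(3n + 9) − (4/3)| < ϵ whenever n > 3/ϵ.
Take M = 3/ϵ. If n > M then |(4n + 3)/(3n + 9) − (4/3)| ≤ 3/n < ϵ.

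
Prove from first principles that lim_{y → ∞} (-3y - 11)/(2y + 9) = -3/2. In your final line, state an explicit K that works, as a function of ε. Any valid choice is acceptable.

K = (5/4)/ε

Fix ε > 0. We seek K > 0 such that y > K implies |(-3y - 11)/(2y + 9) + 3/2| < ε.
(-3y - 11)/(2y + 9) + 3/2 = (2(-3y - 11) − (-3)(2y + 9)) / (2(2y + 9)) = 5/(2(2y + 9)).
For y > 0 we have 2y + 9 > 2y, so |(-3y - 11)/(2y + 9) + 3/2| = 5/(2(2y + 9)) < 5/(2·2y) = (5/4)/y.
Thus |(-3y - 11)/(2y + 9) + 3/2| < ε whenever y > (5/4)/ε.
Take K = (5/4)/ε. If y > K then |(-3y - 11)/(2y + 9) + 3/2| < (5/4)/y < ε.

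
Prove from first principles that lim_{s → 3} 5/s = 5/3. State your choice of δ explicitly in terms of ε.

δ = min(3/2, (9/10)ε)

Let ε > 0. We seek δ > 0 such that 0 < |s − 3| < δ implies |5/s − (5/3)| < ε.
|5/s − (5/3)| = 5·|3 − s|/(3·|s|) = 5|s − 3|/(3|s|).
Restrict δ ≤ 3/2. Then |s − 3| < 3/2 gives |s| > 3/2, so 3|s| > 9/2.
Then |5/s − (5/3)| < 5|s − 3|/(9/2), which is < ε when |s − 3| < (9/10)ε.
Take δ = min(3/2, (9/10)ε). Then 0 < |s − 3| < δ gives both |s − 3| < 3/2 and |s − 3| < (9/10)ε, so |5/s − (5/3)| < ε.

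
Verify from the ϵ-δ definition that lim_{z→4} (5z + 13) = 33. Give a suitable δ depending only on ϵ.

Suppose ϵ > 0. We need δ > 0 so that 0 < |z − 4| < δ implies |(5z + 13) − 33| < ϵ.
|(5z + 13) − 33| = |5z - 20| = 5|z − 4|.
Thus it suffices that |z − 4| < ϵ/5.
Choosing δ = ϵ/5 gives |(5z + 13) − 33| = 5|z − 4| < ϵ whenever |z − 4| < δ.

δ = ϵ/5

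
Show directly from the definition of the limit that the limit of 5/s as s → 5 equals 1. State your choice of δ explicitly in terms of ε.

Let ε > 0. We seek δ > 0 such that 0 < |s − 5| < δ implies |5/s − 1| < ε.
|5/s − 1| = 5·|5 − s|/(5·|s|) = 5|s − 5|/(5|s|).
Require δ ≤ 5/2 so that |s| > 5 − 5/2 = 5/2, hence 5|s| > 25/2.
Then |5/s − 1| < 5|s − 5|/(25/2), which is < ε when |s − 5| < (5/2)ε.
Take δ = min(5/2, (5/2)ε). Then 0 < |s − 5| < δ gives both |s − 5| < 5/2 and |s − 5| < (5/2)ε, so |5/s − 1| < ε.

δ = min(5/2, (5/2)ε)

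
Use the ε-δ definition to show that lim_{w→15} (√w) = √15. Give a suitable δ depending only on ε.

Let ε > 0. We want δ > 0 such that 0 < |w − 15| < δ implies |√w − √15| < ε.
Multiplying by the conjugate, |√w − √15| = |w − 15|/(√w + √15).
Restrict δ ≤ 15 so that |w − 15| < 15 forces w > 0, and then √w + √15 > √15.
Hence |√w − √15| < |w − 15|/√15, which is < ε once |w − 15| < √15·ε.
Take δ = min(15, √15·ε). If 0 < |w − 15| < δ then w > 0 and |√w − √15| < |w − 15|/√15 < ε.

δ = min(15, √15·ε)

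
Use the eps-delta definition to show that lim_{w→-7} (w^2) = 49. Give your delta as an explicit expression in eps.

Let eps > 0. We seek delta > 0 with 0 < |w + 7| < delta ⇒ |w^2 − 49| < eps.
Factor: w^2 − 49 = (w + 7)(w - 7), so |w^2 − 49| = |w + 7|·|w - 7|.
Impose delta ≤ 1 so that |w| < 8; then |w - 7| ≤ 15.
Hence |w^2 − 49| ≤ 15|w + 7|, which is < eps once |w + 7| < eps/15.
Take delta = min(1, eps/15). If 0 < |w + 7| < delta then both bounds hold and |w^2 − 49| ≤ 15|w + 7| < 15·(eps/15) = eps.

delta = min(1, eps/15)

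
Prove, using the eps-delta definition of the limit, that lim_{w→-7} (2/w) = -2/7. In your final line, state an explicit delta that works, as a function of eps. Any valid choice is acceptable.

delta = min(7/2, (49/4)eps)

Fix eps > 0. We seek delta > 0 such that 0 < |w + 7| < delta implies |2/w + 2/7| < eps.
|2/w + 2/7| = 2·|-7 − w|/(7·|w|) = 2|w + 7|/(7|w|).
Restrict delta ≤ 7/2. Then |w + 7| < 7/2 gives |w| > 7/2, so 7|w| > 49/2.
Then |2/w + 2/7| < 2|w + 7|/(49/2), which is < eps when |w + 7| < (49/4)eps.
Take delta = min(7/2, (49/4)eps). Then 0 < |w + 7| < delta gives both |w + 7| < 7/2 and |w + 7| < (49/4)eps, so |2/w + 2/7| < eps.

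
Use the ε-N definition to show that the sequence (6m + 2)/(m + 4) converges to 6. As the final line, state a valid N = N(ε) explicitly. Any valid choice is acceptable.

N = 22/ε

Let ε > 0 be given. For m ≥ 1, |(6m + 2)/(m + 4) − 6| = |-22|/((m + 4)) = 22/((m + 4)).
Since m + 4 ≥ m for m ≥ 1, this is ≤ 22/(m) = 22/m.
So |(6m + 2)/(m + 4) − 6| < ε whenever m > 22/ε.
Take N = 22/ε. If m > N then |(6m + 2)/(m + 4) − 6| ≤ 22/m < ε.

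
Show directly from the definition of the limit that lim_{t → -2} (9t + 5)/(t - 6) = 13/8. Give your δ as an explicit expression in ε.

Let ε > 0. We want δ > 0 with 0 < |t + 2| < δ ⇒ |(9t + 5)/(t - 6) − (13/8)| < ε.
Combining over a common denominator, (9t + 5)/(t - 6) − (13/8) = [(9t + 5)·(-8) − (-13)·(t - 6)] / [(-8)·(t - 6)] = -59(t + 2) / ((-8)(t - 6)).
So |(9t + 5)/(t - 6) − (13/8)| = 59|t + 2| / (8·|t − 6|).
Require δ ≤ 4, so |t − 6| ≥ |-8| − |t + 2| > 8 − 4 = 4.
Hence |(9t + 5)/(t - 6) − (13/8)| < 59|t + 2|/(8·4) = (59/32)|t + 2|, which is < ε once |t + 2| < (32/59)ε.
Take δ = min(4, (32/59)ε). Then 0 < |t + 2| < δ forces both bounds, so |(9t + 5)/(t - 6) − (13/8)| < ε.

δ = min(4, (32/59)ε)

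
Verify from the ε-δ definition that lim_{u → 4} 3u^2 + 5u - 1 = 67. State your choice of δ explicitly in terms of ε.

δ = min(1, ε/32)

Let ε > 0 be given. We want δ > 0 such that 0 < |u − 4| < δ implies |(3u^2 + 5u - 1) − 67| < ε.
(3u^2 + 5u - 1) − 67 = 3u^2 + 5u - 68 = (u − 4)(3u + 17).
So |(3u^2 + 5u - 1) − 67| = |u − 4|·|3u + 17|.
Require δ ≤ 1. Then |u − 4| < 1 gives |u| < 5, and by the triangle inequality |3u + 17| ≤ 3·5 + 17 = 32.
Hence |(3u^2 + 5u - 1) − 67| ≤ 32|u − 4| < ε provided |u − 4| < ε/32.
Take δ = min(1, ε/32). Then 0 < |u − 4| < δ gives both |u − 4| < 1 and |u − 4| < ε/32, so |(3u^2 + 5u - 1) − 67| < ε.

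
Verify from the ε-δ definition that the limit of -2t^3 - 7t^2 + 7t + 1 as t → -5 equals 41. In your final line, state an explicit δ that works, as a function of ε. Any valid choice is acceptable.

Suppose ε > 0. We want δ > 0 such that 0 < |t + 5| < δ implies |(-2t^3 - 7t^2 + 7t + 1) − 41| < ε.
(-2t^3 - 7t^2 + 7t + 1) − 41 = -2t^3 - 7t^2 + 7t - 40 = (t + 5)(-2t^2 + 3t - 8).
So |(-2t^3 - 7t^2 + 7t + 1) − 41| = |t + 5|·|-2t^2 + 3t - 8|.
Require δ ≤ 1. Then |t + 5| < 1 gives |t| < 6, and by the triangle inequality |-2t^2 + 3t - 8| ≤ 2·6^2 + 3·6 + 8 = 98.
Hence |(-2t^3 - 7t^2 + 7t + 1) − 41| ≤ 98|t + 5| < ε provided |t + 5| < ε/98.
Choosing δ = min(1, ε/98) ensures both conditions, hence |(-2t^3 - 7t^2 + 7t + 1) − 41| < ε.

δ = min(1, ε/98)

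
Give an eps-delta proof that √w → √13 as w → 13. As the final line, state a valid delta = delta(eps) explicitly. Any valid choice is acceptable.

delta = min(13, √13·eps)

Let eps > 0. We want delta > 0 such that 0 < |w − 13| < delta implies |√w − √13| < eps.
Multiplying by the conjugate, |√w − √13| = |w − 13|/(√w + √13).
Restrict delta ≤ 13 so that |w − 13| < 13 forces w > 0, and then √w + √13 > √13.
Hence |√w − √13| < |w − 13|/√13, which is < eps once |w − 13| < √13·eps.
Take delta = min(13, √13·eps). If 0 < |w − 13| < delta then w > 0 and |√w − √13| < |w − 13|/√13 < eps.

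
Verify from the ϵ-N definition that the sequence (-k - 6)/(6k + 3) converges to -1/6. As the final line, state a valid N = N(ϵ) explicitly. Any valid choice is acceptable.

N = (11/12)/ϵ

Fix ϵ > 0. For k ≥ 1, |(-k - 6)/(6k + 3) + 1/6| = |-33|/(6(6k + 3)) = 33/(6(6k + 3)).
Since 6k + 3 ≥ 6k for k ≥ 1, this is ≤ 33/(6·6k) = (11/12)/k.
So |(-k - 6)/(6k + 3) + 1/6| < ϵ whenever k > (11/12)/ϵ.
Take N = (11/12)/ϵ. If k > N then |(-k - 6)/(6k + 3) + 1/6| ≤ (11/12)/k < ϵ.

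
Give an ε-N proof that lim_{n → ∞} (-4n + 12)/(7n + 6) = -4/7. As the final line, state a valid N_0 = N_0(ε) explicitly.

Suppose ε > 0. For n ≥ 1, |(-4n + 12)/(7n + 6) + 4/7| = |108|/(7(7n + 6)) = 108/(7(7n + 6)).
Since 7n + 6 ≥ 7n for n ≥ 1, this is ≤ 108/(7·7n) = (108/49)/n.
So |(-4n + 12)/(7n + 6) + 4/7| < ε whenever n > (108/49)/ε.
Take N_0 = (108/49)/ε. If n > N_0 then |(-4n + 12)/(7n + 6) + 4/7| ≤ (108/49)/n < ε.

N_0 = (108/49)/ε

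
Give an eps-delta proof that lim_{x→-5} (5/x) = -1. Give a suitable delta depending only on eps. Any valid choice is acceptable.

delta = min(5/2, (5/2)eps)

Suppose eps > 0. We seek delta > 0 such that 0 < |x + 5| < delta implies |5/x + 1| < eps.
|5/x + 1| = 5·|-5 − x|/(5·|x|) = 5|x + 5|/(5|x|).
Restrict delta ≤ 5/2. Then |x + 5| < 5/2 gives |x| > 5/2, so 5|x| > 25/2.
Then |5/x + 1| < 5|x + 5|/(25/2), which is < eps when |x + 5| < (5/2)eps.
Take delta = min(5/2, (5/2)eps). Then 0 < |x + 5| < delta gives both |x + 5| < 5/2 and |x + 5| < (5/2)eps, so |5/x + 1| < eps.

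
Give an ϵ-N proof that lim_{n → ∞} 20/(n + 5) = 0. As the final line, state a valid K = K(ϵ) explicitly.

K = 20/ϵ

Let ϵ > 0. For n ≥ 1, |20/(n + 5) − 0| = 20/(n + 5) ≤ 20/n.
We need 20/n < ϵ, i.e. n > 20/ϵ.
Take K = 20/ϵ. If n > K then |20/(n + 5)| ≤ 20/n < ϵ.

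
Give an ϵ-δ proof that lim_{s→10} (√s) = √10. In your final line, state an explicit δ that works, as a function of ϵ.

δ = min(10, √10·ϵ)

Let ϵ > 0 be given. We want δ > 0 such that 0 < |s − 10| < δ implies |√s − √10| < ϵ.
Multiplying by the conjugate, |√s − √10| = |s − 10|/(√s + √10).
Restrict δ ≤ 10 so that |s − 10| < 10 forces s > 0, and then √s + √10 > √10.
Hence |√s − √10| < |s − 10|/√10, which is < ϵ once |s − 10| < √10·ϵ.
Take δ = min(10, √10·ϵ). If 0 < |s − 10| < δ then s > 0 and |√s − √10| < |s − 10|/√10 < ϵ.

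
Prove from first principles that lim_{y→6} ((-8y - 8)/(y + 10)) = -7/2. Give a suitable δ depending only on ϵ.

Let ϵ > 0 be given. We want δ > 0 with 0 < |y − 6| < δ ⇒ |(-8y - 8)/(y + 10) + 7/2| < ϵ.
Combining over a common denominator, (-8y - 8)/(y + 10) + 7/2 = [(-8y - 8)·16 − (-56)·(y + 10)] / [16·(y + 10)] = -72(y − 6) / (16(y + 10)).
So |(-8y - 8)/(y + 10) + 7/2| = 72|y − 6| / (16·|y + 10|).
Require δ ≤ 8, so |y + 10| ≥ |16| − |y − 6| > 16 − 8 = 8.
Hence |(-8y - 8)/(y + 10) + 7/2| < 72|y − 6|/(16·8) = (9/16)|y − 6|, which is < ϵ once |y − 6| < (16/9)ϵ.
Take δ = min(8, (16/9)ϵ). Then 0 < |y − 6| < δ forces both bounds, so |(-8y - 8)/(y + 10) + 7/2| < ϵ.

δ = min(8, (16/9)ϵ)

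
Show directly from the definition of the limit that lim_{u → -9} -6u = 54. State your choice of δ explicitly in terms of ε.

Suppose ε > 0. We need δ > 0 so that 0 < |u + 9| < δ implies |(-6u) − 54| < ε.
Since (-6u) − 54 = -6(u + 9), we have |(-6u) − 54| = 6|u + 9|.
Thus it suffices that |u + 9| < ε/6.
Take δ = ε/6. If 0 < |u + 9| < δ then |(-6u) − 54| = 6|u + 9| < 6·(ε/6) = ε.

δ = ε/6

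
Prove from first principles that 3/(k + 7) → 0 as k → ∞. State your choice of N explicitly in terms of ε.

N = 3/ε

Let ε > 0. For k ≥ 1, |3/(k + 7) − 0| = 3/(k + 7) ≤ 3/k.
We need 3/k < ε, i.e. k > 3/ε.
Take N = 3/ε. If k > N then |3/(k + 7)| ≤ 3/k < ε.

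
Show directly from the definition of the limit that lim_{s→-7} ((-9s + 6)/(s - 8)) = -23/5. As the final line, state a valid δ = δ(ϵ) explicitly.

Fix ϵ > 0. We want δ > 0 with 0 < |s + 7| < δ ⇒ |(-9s + 6)/(s - 8) + 23/5| < ϵ.
Combining over a common denominator, (-9s + 6)/(s - 8) + 23/5 = [(-9s + 6)·(-15) − 69·(s - 8)] / [(-15)·(s - 8)] = 66(s + 7) / ((-15)(s - 8)).
So |(-9s + 6)/(s - 8) + 23/5| = 66|s + 7| / (15·|s − 8|).
Require δ ≤ 15/2, so |s − 8| ≥ |-15| − |s + 7| > 15 − 15/2 = 15/2.
Hence |(-9s + 6)/(s - 8) + 23/5| < 66|s + 7|/(15·(15/2)) = (44/75)|s + 7|, which is < ϵ once |s + 7| < (75/44)ϵ.
Take δ = min(15/2, (75/44)ϵ). Then 0 < |s + 7| < δ forces both bounds, so |(-9s + 6)/(s - 8) + 23/5| < ϵ.

δ = min(15/2, (75/44)ϵ)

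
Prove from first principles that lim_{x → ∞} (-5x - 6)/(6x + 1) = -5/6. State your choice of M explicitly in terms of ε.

M = (31/36)/ε

Fix ε > 0. We seek M > 0 such that x > M implies |(-5x - 6)/(6x + 1) + 5/6| < ε.
(-5x - 6)/(6x + 1) + 5/6 = (6(-5x - 6) − (-5)(6x + 1)) / (6(6x + 1)) = -31/(6(6x + 1)).
For x > 0 we have 6x + 1 > 6x, so |(-5x - 6)/(6x + 1) + 5/6| = 31/(6(6x + 1)) < 31/(6·6x) = (31/36)/x.
Thus |(-5x - 6)/(6x + 1) + 5/6| < ε whenever x > (31/36)/ε.
Take M = (31/36)/ε. If x > M then |(-5x - 6)/(6x + 1) + 5/6| < (31/36)/x < ε.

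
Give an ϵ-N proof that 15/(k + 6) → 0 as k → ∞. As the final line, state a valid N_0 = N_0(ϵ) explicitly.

Let ϵ > 0 be given. For k ≥ 1, |15/(k + 6) − 0| = 15/(k + 6) ≤ 15/k.
We need 15/k < ϵ, i.e. k > 15/ϵ.
Take N_0 = 15/ϵ. If k > N_0 then |15/(k + 6)| ≤ 15/k < ϵ.

N_0 = 15/ϵ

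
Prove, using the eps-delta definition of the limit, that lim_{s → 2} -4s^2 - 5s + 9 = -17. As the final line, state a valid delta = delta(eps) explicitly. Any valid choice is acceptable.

delta = min(1, eps/25)

Fix eps > 0. We want delta > 0 such that 0 < |s − 2| < delta implies |(-4s^2 - 5s + 9) + 17| < eps.
(-4s^2 - 5s + 9) + 17 = -4s^2 - 5s + 26 = (s − 2)(-4s - 13).
So |(-4s^2 - 5s + 9) + 17| = |s − 2|·|-4s - 13|.
Assume first that |s − 2| < 1, so |s| < 3. Then |-4s - 13| ≤ 4·3 + 13 = 25.
Hence |(-4s^2 - 5s + 9) + 17| ≤ 25|s − 2| < eps provided |s − 2| < eps/25.
Choosing delta = min(1, eps/25) ensures both conditions, hence |(-4s^2 - 5s + 9) + 17| < eps.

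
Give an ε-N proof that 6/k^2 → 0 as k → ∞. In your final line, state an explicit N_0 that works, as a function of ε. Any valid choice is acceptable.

N_0 = (6/ε)^{1/2}

Let ε > 0. For k ≥ 1, |6/k^2 − 0| = 6/k^2.
6/k^2 < ε ⇔ k^2 > 6/ε ⇔ k > (6/ε)^{1/2}.
Take N_0 = (6/ε)^{1/2}. Then k > N_0 implies 6/k^2 < ε.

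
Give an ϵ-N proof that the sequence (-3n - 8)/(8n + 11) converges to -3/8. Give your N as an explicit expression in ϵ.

N = (31/64)/ϵ

Let ϵ > 0. For n ≥ 1, |(-3n - 8)/(8n + 11) + 3/8| = |-31|/(8(8n + 11)) = 31/(8(8n + 11)).
Since 8n + 11 ≥ 8n for n ≥ 1, this is ≤ 31/(8·8n) = (31/64)/n.
So |(-3n - 8)/(8n + 11) + 3/8| < ϵ whenever n > (31/64)/ϵ.
Take N = (31/64)/ϵ. If n > N then |(-3n - 8)/(8n + 11) + 3/8| ≤ (31/64)/n < ϵ.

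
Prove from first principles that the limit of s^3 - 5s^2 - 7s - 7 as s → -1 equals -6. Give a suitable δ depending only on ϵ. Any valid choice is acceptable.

δ = min(1, ϵ/17)

Let ϵ > 0. We want δ > 0 such that 0 < |s + 1| < δ implies |(s^3 - 5s^2 - 7s - 7) + 6| < ϵ.
(s^3 - 5s^2 - 7s - 7) + 6 = s^3 - 5s^2 - 7s - 1 = (s + 1)(s^2 - 6s - 1).
So |(s^3 - 5s^2 - 7s - 7) + 6| = |s + 1|·|s^2 - 6s - 1|.
Assume first that |s + 1| < 1, so |s| < 2. Then |s^2 - 6s - 1| ≤ 2^2 + 6·2 + 1 = 17.
Hence |(s^3 - 5s^2 - 7s - 7) + 6| ≤ 17|s + 1| < ϵ provided |s + 1| < ϵ/17.
Choosing δ = min(1, ϵ/17) ensures both conditions, hence |(s^3 - 5s^2 - 7s - 7) + 6| < ϵ.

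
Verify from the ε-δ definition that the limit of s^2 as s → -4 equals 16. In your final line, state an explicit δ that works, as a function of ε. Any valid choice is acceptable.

δ = min(1, ε/9)

Let ε > 0. We seek δ > 0 with 0 < |s + 4| < δ ⇒ |s^2 − 16| < ε.
Factor: s^2 − 16 = (s + 4)(s - 4), so |s^2 − 16| = |s + 4|·|s - 4|.
Impose δ ≤ 1 so that |s| < 5; then |s - 4| ≤ 9.
Hence |s^2 − 16| ≤ 9|s + 4|, which is < ε once |s + 4| < ε/9.
Take δ = min(1, ε/9). If 0 < |s + 4| < δ then both bounds hold and |s^2 − 16| ≤ 9|s + 4| < 9·(ε/9) = ε.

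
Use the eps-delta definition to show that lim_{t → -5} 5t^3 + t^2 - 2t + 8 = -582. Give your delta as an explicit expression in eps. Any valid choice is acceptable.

Let eps > 0. We want delta > 0 such that 0 < |t + 5| < delta implies |(5t^3 + t^2 - 2t + 8) + 582| < eps.
(5t^3 + t^2 - 2t + 8) + 582 = 5t^3 + t^2 - 2t + 590 = (t + 5)(5t^2 - 24t + 118).
So |(5t^3 + t^2 - 2t + 8) + 582| = |t + 5|·|5t^2 - 24t + 118|.
Require delta ≤ 1. Then |t + 5| < 1 gives |t| < 6, and by the triangle inequality |5t^2 - 24t + 118| ≤ 5·6^2 + 24·6 + 118 = 442.
Hence |(5t^3 + t^2 - 2t + 8) + 582| ≤ 442|t + 5| < eps provided |t + 5| < eps/442.
Take delta = min(1, eps/442). Then 0 < |t + 5| < delta gives both |t + 5| < 1 and |t + 5| < eps/442, so |(5t^3 + t^2 - 2t + 8) + 582| < eps.

delta = min(1, eps/442)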